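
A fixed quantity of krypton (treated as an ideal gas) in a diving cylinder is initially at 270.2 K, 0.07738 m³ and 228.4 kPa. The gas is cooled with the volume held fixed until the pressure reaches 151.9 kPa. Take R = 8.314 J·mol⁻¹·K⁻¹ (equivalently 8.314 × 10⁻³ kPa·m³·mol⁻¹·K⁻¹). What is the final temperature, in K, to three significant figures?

Isochoric, so P/T is constant: V₂ = V₁; T₂ = T₁·(P₂/P₁) = 179.7 K.

T₂ ≈ 180 K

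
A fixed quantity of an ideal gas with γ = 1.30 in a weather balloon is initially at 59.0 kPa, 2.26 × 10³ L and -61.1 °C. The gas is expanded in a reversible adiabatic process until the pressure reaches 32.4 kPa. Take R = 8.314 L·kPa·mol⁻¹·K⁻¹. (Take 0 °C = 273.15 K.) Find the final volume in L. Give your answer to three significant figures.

V₂ ≈ 3.58e+03 L

Convert: T₁ = 212.0 K.
Adiabatic (γ = 1.30), T V^(γ−1) and P V^γ constant: T₂ = T₁·(P₂/P₁)^((γ−1)/γ) = 184.7 K; V₂ = V₁·(P₁/P₂)^(1/γ) = 3584 L.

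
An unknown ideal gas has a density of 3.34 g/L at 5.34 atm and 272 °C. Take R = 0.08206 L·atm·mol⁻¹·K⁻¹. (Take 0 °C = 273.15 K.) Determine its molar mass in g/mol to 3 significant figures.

ρ = PM/(RT) ⇒ M = ρRT/P = (3.34 × 0.08206 × 545.1) / 5.34

M ≈ 28.0 g/mol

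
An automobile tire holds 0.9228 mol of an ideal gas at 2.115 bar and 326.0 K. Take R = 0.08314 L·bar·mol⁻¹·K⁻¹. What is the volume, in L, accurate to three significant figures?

V ≈ 11.8 L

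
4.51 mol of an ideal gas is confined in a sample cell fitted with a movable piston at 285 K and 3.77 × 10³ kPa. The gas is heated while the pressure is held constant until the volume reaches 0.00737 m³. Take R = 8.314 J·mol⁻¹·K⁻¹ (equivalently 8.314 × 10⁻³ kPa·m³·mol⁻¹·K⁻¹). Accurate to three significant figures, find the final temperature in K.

T₂ ≈ 741 K

From PV = nRT: V₁ = nRT₁/P₁ = 0.002835 m³.
P constant ⇒ V ∝ T: P₂ = P₁; T₂ = T₁·(V₂/V₁) = 741.0 K.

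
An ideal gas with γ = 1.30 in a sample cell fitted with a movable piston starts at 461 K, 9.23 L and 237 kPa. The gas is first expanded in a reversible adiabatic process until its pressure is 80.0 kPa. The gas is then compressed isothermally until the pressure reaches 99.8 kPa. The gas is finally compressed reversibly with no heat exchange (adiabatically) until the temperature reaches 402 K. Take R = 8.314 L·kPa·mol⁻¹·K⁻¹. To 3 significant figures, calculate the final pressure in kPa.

Reversible adiabatic, γ = 1.30: T₂ = T₁·(P₂/P₁)^((γ−1)/γ) = 358.8 K; V₂ = V₁·(P₁/P₂)^(1/γ) = 21.28 L.
T constant ⇒ Boyle's law P V = const: T₃ = T₂; V₃ = V₂·(P₂/P₃) = 17.06 L.
Adiabatic (γ = 1.30), T V^(γ−1) and P V^γ constant: P₄ = P₃·(T₄/T₃)^(γ/(γ−1)) = 163.3 kPa; V₄ = V₃·(T₃/T₄)^(1/(γ−1)) = 11.68 L.

P₄ ≈ 163 kPa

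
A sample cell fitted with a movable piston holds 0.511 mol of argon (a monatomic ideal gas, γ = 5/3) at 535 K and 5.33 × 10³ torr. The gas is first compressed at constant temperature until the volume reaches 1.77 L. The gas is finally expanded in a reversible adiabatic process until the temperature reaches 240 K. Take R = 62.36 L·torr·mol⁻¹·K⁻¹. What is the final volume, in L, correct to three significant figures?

V₃ ≈ 5.89 L

From PV = nRT: V₁ = nRT₁/P₁ = 3.199 L.
T constant ⇒ Boyle's law P V = const: T₂ = T₁; P₂ = P₁·(V₁/V₂) = 9632 torr.
Adiabatic (γ = 5/3), T V^(γ−1) and P V^γ constant: P₃ = P₂·(T₃/T₂)^(γ/(γ−1)) = 1298 torr; V₃ = V₂·(T₂/T₃)^(1/(γ−1)) = 5.891 L.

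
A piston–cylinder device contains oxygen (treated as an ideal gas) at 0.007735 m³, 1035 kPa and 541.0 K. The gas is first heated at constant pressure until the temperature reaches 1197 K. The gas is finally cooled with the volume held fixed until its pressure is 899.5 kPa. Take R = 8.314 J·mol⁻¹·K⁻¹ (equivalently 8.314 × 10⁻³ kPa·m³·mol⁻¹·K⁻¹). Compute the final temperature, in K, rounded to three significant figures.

T₃ ≈ 1.04e+03 K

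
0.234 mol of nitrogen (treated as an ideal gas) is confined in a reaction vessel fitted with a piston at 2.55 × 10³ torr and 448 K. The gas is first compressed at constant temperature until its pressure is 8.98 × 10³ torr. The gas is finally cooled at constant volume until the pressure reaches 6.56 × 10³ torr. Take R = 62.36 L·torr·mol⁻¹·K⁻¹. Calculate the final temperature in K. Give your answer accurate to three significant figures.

From PV = nRT: V₁ = nRT₁/P₁ = 2.564 L.
Isothermal, so P V is constant: T₂ = T₁; V₂ = V₁·(P₁/P₂) = 0.7280 L.
Isochoric, so P/T is constant: V₃ = V₂; T₃ = T₂·(P₃/P₂) = 327.3 K.

T₃ ≈ 327 K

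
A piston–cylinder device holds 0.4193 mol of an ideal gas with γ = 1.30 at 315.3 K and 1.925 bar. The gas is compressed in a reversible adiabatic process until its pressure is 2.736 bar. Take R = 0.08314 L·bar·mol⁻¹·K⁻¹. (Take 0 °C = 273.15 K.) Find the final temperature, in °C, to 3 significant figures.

T₂ ≈ 68.8 °C

From PV = nRT: V₁ = nRT₁/P₁ = 5.710 L.
Adiabatic (γ = 1.30), T V^(γ−1) and P V^γ constant: T₂ = T₁·(P₂/P₁)^((γ−1)/γ) = 341.9 K; V₂ = V₁·(P₁/P₂)^(1/γ) = 4.357 L.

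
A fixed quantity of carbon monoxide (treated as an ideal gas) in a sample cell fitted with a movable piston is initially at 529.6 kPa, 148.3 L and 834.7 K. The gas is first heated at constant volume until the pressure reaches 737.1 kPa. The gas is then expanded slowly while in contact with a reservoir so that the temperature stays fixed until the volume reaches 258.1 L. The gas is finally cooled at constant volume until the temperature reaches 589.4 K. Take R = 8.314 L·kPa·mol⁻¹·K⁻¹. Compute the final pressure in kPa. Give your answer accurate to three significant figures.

P₄ ≈ 215 kPa

Isochoric, so P/T is constant: V₂ = V₁; T₂ = T₁·(P₂/P₁) = 1162 K.
T constant ⇒ Boyle's law P V = const: T₃ = T₂; P₃ = P₂·(V₂/V₃) = 423.5 kPa.
V constant ⇒ P ∝ T: V₄ = V₃; P₄ = P₃·(T₄/T₃) = 214.9 kPa.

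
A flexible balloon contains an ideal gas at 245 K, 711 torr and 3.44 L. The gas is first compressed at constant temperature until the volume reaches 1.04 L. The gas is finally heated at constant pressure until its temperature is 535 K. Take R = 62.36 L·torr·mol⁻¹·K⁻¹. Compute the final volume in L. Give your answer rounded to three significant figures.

V₃ ≈ 2.27 L

T constant ⇒ Boyle's law P V = const: T₂ = T₁; P₂ = P₁·(V₁/V₂) = 2352 torr.
Isobaric, so V/T is constant: P₃ = P₂; V₃ = V₂·(T₃/T₂) = 2.271 L.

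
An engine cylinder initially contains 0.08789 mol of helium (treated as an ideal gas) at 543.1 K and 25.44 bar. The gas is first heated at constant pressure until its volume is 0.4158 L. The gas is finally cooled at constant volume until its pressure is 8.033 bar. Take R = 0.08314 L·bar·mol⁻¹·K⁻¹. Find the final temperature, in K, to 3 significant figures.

From PV = nRT: V₁ = nRT₁/P₁ = 0.1560 L.
P constant ⇒ V ∝ T: P₂ = P₁; T₂ = T₁·(V₂/V₁) = 1448 K.
Isochoric, so P/T is constant: V₃ = V₂; T₃ = T₂·(P₃/P₂) = 457.1 K.

T₃ ≈ 457 K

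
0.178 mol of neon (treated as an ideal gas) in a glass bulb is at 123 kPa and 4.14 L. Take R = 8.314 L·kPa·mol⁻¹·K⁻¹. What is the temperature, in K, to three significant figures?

T ≈ 344 K

PV = nRT ⇒ T = PV/(nR) = (123 × 4.14) / (0.178 × 8.314)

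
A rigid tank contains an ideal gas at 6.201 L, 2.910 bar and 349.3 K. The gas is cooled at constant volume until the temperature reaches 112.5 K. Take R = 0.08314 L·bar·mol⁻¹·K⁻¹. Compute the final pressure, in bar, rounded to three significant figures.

P₂ ≈ 0.937 bar

V constant ⇒ P ∝ T: V₂ = V₁; P₂ = P₁·(T₂/T₁) = 0.9372 bar.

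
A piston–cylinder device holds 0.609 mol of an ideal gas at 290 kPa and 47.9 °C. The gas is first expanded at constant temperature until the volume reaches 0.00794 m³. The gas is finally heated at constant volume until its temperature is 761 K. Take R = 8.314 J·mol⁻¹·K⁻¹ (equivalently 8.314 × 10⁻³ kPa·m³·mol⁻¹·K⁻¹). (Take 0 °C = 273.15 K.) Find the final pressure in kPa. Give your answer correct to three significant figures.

Convert: T₁ = 321.0 K.
From PV = nRT: V₁ = nRT₁/P₁ = 0.005605 m³.
T constant ⇒ Boyle's law P V = const: T₂ = T₁; P₂ = P₁·(V₁/V₂) = 204.7 kPa.
V constant ⇒ P ∝ T: V₃ = V₂; P₃ = P₂·(T₃/T₂) = 485.3 kPa.

P₃ ≈ 485 kPa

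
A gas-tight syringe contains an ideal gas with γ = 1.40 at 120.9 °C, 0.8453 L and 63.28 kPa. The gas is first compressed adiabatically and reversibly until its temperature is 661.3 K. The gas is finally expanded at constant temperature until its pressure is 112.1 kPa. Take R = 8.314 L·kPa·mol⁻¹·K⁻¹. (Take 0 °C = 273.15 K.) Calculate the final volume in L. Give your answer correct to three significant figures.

Convert: T₁ = 394.0 K.
Adiabatic (γ = 1.40), T V^(γ−1) and P V^γ constant: P₂ = P₁·(T₂/T₁)^(γ/(γ−1)) = 387.5 kPa; V₂ = V₁·(T₁/T₂)^(1/(γ−1)) = 0.2317 L.
T constant ⇒ Boyle's law P V = const: T₃ = T₂; V₃ = V₂·(P₂/P₃) = 0.8008 L.

V₃ ≈ 0.801 L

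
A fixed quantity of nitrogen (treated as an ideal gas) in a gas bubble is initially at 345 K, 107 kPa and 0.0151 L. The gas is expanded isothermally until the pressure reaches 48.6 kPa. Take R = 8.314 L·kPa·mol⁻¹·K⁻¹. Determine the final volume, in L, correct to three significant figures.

T constant ⇒ Boyle's law P V = const: T₂ = T₁; V₂ = V₁·(P₁/P₂) = 0.03324 L.

V₂ ≈ 0.0332 L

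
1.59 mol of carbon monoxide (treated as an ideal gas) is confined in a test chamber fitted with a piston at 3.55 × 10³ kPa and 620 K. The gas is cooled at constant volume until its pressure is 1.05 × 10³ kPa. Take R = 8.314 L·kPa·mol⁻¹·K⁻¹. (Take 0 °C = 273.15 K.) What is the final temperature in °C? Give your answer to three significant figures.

T₂ ≈ -89.8 °C

From PV = nRT: V₁ = nRT₁/P₁ = 2.309 L.
V constant ⇒ P ∝ T: V₂ = V₁; T₂ = T₁·(P₂/P₁) = 183.4 K.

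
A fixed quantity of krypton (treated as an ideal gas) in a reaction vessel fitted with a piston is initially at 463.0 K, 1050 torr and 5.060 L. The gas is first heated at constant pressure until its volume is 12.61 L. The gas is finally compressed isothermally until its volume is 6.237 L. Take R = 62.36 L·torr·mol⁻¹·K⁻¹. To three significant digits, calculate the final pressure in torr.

P₃ ≈ 2.12e+03 torr

P constant ⇒ V ∝ T: P₂ = P₁; T₂ = T₁·(V₂/V₁) = 1154 K.
Isothermal, so P V is constant: T₃ = T₂; P₃ = P₂·(V₂/V₃) = 2123 torr.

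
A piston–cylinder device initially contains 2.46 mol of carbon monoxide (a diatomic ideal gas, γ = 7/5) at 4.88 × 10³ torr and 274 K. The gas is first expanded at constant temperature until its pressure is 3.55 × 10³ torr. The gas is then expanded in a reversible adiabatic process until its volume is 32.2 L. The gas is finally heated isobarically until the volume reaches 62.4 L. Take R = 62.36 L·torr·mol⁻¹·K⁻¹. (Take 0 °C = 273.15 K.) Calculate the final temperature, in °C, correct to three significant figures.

T₄ ≈ 82.7 °C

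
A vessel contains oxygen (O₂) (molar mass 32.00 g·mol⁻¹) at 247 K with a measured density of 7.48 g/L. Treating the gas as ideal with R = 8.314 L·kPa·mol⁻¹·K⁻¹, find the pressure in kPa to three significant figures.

P ≈ 480 kPa

ρ = PM/(RT) ⇒ P = ρRT/M = (7.48 × 8.314 × 247.0) / 32.00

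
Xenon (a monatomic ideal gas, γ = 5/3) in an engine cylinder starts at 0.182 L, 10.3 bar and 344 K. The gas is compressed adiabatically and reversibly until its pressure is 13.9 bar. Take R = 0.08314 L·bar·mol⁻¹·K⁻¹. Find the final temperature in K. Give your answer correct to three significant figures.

T₂ ≈ 388 K

Adiabatic (γ = 5/3), T V^(γ−1) and P V^γ constant: T₂ = T₁·(P₂/P₁)^((γ−1)/γ) = 387.8 K; V₂ = V₁·(P₁/P₂)^(1/γ) = 0.1520 L.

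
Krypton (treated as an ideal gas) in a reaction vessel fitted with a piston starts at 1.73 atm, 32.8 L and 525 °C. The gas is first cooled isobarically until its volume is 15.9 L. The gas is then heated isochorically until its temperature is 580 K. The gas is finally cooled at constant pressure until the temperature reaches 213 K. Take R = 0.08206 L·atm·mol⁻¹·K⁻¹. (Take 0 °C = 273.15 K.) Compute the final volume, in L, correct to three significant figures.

V₄ ≈ 5.84 L

Convert: T₁ = 798.1 K.
P constant ⇒ V ∝ T: P₂ = P₁; T₂ = T₁·(V₂/V₁) = 386.9 K.
Isochoric, so P/T is constant: V₃ = V₂; P₃ = P₂·(T₃/T₂) = 2.593 atm.
Isobaric, so V/T is constant: P₄ = P₃; V₄ = V₃·(T₄/T₃) = 5.839 L.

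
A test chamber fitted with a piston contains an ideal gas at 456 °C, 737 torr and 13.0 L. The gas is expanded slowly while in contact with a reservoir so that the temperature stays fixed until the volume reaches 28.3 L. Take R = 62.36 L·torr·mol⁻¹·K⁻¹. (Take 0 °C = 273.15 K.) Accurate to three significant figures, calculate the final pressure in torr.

P₂ ≈ 339 torr

Convert: T₁ = 729.1 K.
Isothermal, so P V is constant: T₂ = T₁; P₂ = P₁·(V₁/V₂) = 338.6 torr.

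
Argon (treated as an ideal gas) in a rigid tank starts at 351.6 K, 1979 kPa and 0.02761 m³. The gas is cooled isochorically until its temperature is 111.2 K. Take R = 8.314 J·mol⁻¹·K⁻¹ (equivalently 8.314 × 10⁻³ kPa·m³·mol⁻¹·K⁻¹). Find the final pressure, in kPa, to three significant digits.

P₂ ≈ 626 kPa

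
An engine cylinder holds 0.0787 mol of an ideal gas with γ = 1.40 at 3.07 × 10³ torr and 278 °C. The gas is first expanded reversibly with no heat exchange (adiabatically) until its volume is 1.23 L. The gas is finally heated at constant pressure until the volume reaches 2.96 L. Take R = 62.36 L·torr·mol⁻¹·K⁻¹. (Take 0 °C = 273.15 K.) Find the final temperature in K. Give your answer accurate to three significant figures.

Convert: T₁ = 551.1 K.
From PV = nRT: V₁ = nRT₁/P₁ = 0.8811 L.
Adiabatic (γ = 1.40), T V^(γ−1) and P V^γ constant: T₂ = T₁·(V₁/V₂)^(γ−1) = 482.3 K; P₂ = P₁·(V₁/V₂)^γ = 1924 torr.
P constant ⇒ V ∝ T: P₃ = P₂; T₃ = T₂·(V₃/V₂) = 1161 K.

T₃ ≈ 1.16e+03 K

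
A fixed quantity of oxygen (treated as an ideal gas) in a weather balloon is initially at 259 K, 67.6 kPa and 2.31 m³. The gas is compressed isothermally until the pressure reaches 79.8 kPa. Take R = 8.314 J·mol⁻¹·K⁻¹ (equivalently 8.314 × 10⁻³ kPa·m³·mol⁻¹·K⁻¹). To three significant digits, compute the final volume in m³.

V₂ ≈ 1.96 m³

T constant ⇒ Boyle's law P V = const: T₂ = T₁; V₂ = V₁·(P₁/P₂) = 1.957 m³.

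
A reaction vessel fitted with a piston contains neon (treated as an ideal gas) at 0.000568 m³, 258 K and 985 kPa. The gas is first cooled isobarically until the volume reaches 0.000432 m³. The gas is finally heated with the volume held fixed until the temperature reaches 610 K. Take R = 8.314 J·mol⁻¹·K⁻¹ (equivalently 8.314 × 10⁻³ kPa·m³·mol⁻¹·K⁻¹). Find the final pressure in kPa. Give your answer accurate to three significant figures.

P₃ ≈ 3.06e+03 kPa

Isobaric, so V/T is constant: P₂ = P₁; T₂ = T₁·(V₂/V₁) = 196.2 K.
V constant ⇒ P ∝ T: V₃ = V₂; P₃ = P₂·(T₃/T₂) = 3062 kPa.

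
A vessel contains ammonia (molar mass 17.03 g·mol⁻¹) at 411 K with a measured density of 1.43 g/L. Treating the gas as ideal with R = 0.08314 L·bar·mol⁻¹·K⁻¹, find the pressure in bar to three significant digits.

ρ = PM/(RT) ⇒ P = ρRT/M = (1.43 × 0.08314 × 411.0) / 17.03

P ≈ 2.87 bar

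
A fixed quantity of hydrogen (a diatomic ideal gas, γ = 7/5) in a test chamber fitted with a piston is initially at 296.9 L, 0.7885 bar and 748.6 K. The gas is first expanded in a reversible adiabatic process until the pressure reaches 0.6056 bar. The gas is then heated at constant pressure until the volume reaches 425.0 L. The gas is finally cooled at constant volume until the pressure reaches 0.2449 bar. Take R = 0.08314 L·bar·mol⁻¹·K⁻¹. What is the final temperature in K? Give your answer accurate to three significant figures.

T₄ ≈ 333 K

Reversible adiabatic, γ = 7/5: T₂ = T₁·(P₂/P₁)^((γ−1)/γ) = 694.2 K; V₂ = V₁·(P₁/P₂)^(1/γ) = 358.5 L.
P constant ⇒ V ∝ T: P₃ = P₂; T₃ = T₂·(V₃/V₂) = 823.0 K.
Isochoric, so P/T is constant: V₄ = V₃; T₄ = T₃·(P₄/P₃) = 332.8 K.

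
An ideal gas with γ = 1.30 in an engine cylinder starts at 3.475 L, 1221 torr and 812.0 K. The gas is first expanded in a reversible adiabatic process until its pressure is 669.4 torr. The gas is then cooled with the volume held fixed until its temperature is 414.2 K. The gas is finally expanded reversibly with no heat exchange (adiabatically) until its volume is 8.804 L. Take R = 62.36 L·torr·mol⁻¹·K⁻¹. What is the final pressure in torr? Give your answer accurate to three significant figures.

P₄ ≈ 214 torr

Adiabatic (γ = 1.30), T V^(γ−1) and P V^γ constant: T₂ = T₁·(P₂/P₁)^((γ−1)/γ) = 706.8 K; V₂ = V₁·(P₁/P₂)^(1/γ) = 5.518 L.
V constant ⇒ P ∝ T: V₃ = V₂; P₃ = P₂·(T₃/T₂) = 392.3 torr.
Reversible adiabatic, γ = 1.30: T₄ = T₃·(V₃/V₄)^(γ−1) = 360.0 K; P₄ = P₃·(V₃/V₄)^γ = 213.7 torr.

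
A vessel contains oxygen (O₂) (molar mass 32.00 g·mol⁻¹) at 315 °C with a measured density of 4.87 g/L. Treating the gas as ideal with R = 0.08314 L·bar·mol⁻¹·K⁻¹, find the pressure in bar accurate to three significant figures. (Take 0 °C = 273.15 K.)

ρ = PM/(RT) ⇒ P = ρRT/M = (4.87 × 0.08314 × 588.1) / 32.00

P ≈ 7.44 bar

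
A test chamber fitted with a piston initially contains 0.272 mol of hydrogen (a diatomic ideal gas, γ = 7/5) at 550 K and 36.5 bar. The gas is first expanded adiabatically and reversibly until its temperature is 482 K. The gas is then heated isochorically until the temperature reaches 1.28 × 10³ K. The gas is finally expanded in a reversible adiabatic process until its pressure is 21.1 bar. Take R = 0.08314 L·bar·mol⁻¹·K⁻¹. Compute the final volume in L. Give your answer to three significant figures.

V₄ ≈ 1.01 L

From PV = nRT: V₁ = nRT₁/P₁ = 0.3408 L.
Adiabatic (γ = 7/5), T V^(γ−1) and P V^γ constant: P₂ = P₁·(T₂/T₁)^(γ/(γ−1)) = 23.00 bar; V₂ = V₁·(T₁/T₂)^(1/(γ−1)) = 0.4740 L.
V constant ⇒ P ∝ T: V₃ = V₂; P₃ = P₂·(T₃/T₂) = 61.07 bar.
Adiabatic (γ = 7/5), T V^(γ−1) and P V^γ constant: T₄ = T₃·(P₄/P₃)^((γ−1)/γ) = 944.8 K; V₄ = V₃·(P₃/P₄)^(1/γ) = 1.013 L.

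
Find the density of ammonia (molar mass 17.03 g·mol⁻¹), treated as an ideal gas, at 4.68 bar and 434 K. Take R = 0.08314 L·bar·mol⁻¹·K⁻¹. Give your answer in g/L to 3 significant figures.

ρ ≈ 2.21 g/L

ρ = PM/(RT) = (4.68 × 17.03) / (0.08314 × 434.0)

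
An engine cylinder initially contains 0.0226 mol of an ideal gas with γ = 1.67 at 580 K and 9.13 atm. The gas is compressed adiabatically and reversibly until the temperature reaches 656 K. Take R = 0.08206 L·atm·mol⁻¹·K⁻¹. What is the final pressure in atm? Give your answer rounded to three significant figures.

P₂ ≈ 12.4 atm

From PV = nRT: V₁ = nRT₁/P₁ = 0.1178 L.
Reversible adiabatic, γ = 1.67: P₂ = P₁·(T₂/T₁)^(γ/(γ−1)) = 12.41 atm; V₂ = V₁·(T₁/T₂)^(1/(γ−1)) = 0.09804 L.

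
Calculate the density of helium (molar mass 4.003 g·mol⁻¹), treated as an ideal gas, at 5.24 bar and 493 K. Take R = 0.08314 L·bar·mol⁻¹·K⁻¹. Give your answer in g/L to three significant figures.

ρ ≈ 0.512 g/L

ρ = PM/(RT) = (5.24 × 4.003) / (0.08314 × 493.0)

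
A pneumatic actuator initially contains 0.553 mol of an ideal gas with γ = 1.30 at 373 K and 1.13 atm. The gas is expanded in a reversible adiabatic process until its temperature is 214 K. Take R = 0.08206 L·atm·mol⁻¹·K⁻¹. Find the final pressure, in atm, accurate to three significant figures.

From PV = nRT: V₁ = nRT₁/P₁ = 14.98 L.
Adiabatic (γ = 1.30), T V^(γ−1) and P V^γ constant: P₂ = P₁·(T₂/T₁)^(γ/(γ−1)) = 0.1017 atm; V₂ = V₁·(T₁/T₂)^(1/(γ−1)) = 95.46 L.

P₂ ≈ 0.102 atm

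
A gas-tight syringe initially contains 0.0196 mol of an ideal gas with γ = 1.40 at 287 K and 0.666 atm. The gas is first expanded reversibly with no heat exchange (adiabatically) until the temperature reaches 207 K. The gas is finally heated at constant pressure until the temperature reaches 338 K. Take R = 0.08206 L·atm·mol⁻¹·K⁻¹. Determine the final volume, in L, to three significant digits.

From PV = nRT: V₁ = nRT₁/P₁ = 0.6931 L.
Reversible adiabatic, γ = 1.40: P₂ = P₁·(T₂/T₁)^(γ/(γ−1)) = 0.2122 atm; V₂ = V₁·(T₁/T₂)^(1/(γ−1)) = 1.569 L.
P constant ⇒ V ∝ T: P₃ = P₂; V₃ = V₂·(T₃/T₂) = 2.562 L.

V₃ ≈ 2.56 L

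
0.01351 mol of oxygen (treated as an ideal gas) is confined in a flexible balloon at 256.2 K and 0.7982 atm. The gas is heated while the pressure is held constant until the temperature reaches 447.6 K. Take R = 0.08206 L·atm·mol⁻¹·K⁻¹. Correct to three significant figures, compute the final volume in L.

V₂ ≈ 0.622 L

From PV = nRT: V₁ = nRT₁/P₁ = 0.3558 L.
Isobaric, so V/T is constant: P₂ = P₁; V₂ = V₁·(T₂/T₁) = 0.6217 L.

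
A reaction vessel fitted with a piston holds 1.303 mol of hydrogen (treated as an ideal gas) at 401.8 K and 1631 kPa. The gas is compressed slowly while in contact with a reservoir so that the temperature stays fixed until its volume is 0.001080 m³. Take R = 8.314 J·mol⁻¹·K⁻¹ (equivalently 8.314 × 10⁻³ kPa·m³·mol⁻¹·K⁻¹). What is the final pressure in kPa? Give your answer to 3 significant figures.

P₂ ≈ 4.03e+03 kPa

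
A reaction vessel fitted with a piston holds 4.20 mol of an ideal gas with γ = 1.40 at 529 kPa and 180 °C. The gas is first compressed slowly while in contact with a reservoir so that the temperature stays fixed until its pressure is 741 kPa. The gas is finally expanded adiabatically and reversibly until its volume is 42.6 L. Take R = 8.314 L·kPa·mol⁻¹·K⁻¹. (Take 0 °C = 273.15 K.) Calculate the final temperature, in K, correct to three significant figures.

T₃ ≈ 344 K

Convert: T₁ = 453.1 K.
From PV = nRT: V₁ = nRT₁/P₁ = 29.91 L.
Isothermal, so P V is constant: T₂ = T₁; V₂ = V₁·(P₁/P₂) = 21.35 L.
Reversible adiabatic, γ = 1.40: T₃ = T₂·(V₂/V₃)^(γ−1) = 343.8 K; P₃ = P₂·(V₂/V₃)^γ = 281.8 kPa.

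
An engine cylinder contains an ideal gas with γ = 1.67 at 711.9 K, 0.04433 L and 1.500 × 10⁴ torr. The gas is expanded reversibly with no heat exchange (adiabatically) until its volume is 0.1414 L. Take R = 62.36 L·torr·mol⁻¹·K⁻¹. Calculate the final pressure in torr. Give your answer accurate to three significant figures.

Adiabatic (γ = 1.67), T V^(γ−1) and P V^γ constant: T₂ = T₁·(V₁/V₂)^(γ−1) = 327.3 K; P₂ = P₁·(V₁/V₂)^γ = 2162 torr.

P₂ ≈ 2.16e+03 torr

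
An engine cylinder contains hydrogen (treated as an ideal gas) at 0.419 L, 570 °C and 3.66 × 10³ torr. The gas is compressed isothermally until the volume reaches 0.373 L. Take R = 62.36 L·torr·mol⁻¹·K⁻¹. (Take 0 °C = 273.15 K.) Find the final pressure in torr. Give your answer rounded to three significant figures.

Convert: T₁ = 843.1 K.
Isothermal, so P V is constant: T₂ = T₁; P₂ = P₁·(V₁/V₂) = 4111 torr.

P₂ ≈ 4.11e+03 torr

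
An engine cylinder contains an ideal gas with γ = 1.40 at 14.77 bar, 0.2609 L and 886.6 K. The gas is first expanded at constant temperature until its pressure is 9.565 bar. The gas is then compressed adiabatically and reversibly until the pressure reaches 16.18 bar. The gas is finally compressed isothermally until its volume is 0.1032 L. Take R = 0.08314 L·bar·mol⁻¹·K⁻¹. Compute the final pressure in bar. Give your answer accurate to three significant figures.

P₄ ≈ 43.4 bar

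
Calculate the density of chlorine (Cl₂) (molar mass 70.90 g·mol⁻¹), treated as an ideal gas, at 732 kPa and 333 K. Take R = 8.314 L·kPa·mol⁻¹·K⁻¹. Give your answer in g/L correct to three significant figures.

ρ ≈ 18.7 g/L

ρ = PM/(RT) = (732 × 70.90) / (8.314 × 333.0)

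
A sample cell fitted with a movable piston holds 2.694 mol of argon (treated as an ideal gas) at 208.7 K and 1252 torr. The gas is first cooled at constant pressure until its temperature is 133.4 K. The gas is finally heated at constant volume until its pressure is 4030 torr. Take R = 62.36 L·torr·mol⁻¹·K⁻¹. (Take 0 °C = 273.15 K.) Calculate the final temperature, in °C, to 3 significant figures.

From PV = nRT: V₁ = nRT₁/P₁ = 28.00 L.
P constant ⇒ V ∝ T: P₂ = P₁; V₂ = V₁·(T₂/T₁) = 17.90 L.
V constant ⇒ P ∝ T: V₃ = V₂; T₃ = T₂·(P₃/P₂) = 429.4 K.

T₃ ≈ 156 °C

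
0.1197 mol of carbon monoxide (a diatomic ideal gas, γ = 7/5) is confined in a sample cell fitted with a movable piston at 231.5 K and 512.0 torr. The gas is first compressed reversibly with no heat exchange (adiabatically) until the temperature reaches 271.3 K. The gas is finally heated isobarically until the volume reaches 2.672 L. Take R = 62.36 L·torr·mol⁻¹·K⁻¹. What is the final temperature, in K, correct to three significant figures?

T₃ ≈ 319 K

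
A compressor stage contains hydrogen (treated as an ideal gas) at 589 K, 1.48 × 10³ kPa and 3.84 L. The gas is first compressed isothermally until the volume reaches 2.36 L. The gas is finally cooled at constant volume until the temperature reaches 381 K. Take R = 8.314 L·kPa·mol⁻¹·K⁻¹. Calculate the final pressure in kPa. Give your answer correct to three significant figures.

T constant ⇒ Boyle's law P V = const: T₂ = T₁; P₂ = P₁·(V₁/V₂) = 2408 kPa.
Isochoric, so P/T is constant: V₃ = V₂; P₃ = P₂·(T₃/T₂) = 1558 kPa.

P₃ ≈ 1.56e+03 kPa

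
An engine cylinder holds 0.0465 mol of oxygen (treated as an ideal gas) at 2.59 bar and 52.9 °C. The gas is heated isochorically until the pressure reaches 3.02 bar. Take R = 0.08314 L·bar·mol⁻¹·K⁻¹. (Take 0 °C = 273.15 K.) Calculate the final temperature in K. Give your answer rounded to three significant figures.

T₂ ≈ 380 K

Convert: T₁ = 326.0 K.
From PV = nRT: V₁ = nRT₁/P₁ = 0.4867 L.
Isochoric, so P/T is constant: V₂ = V₁; T₂ = T₁·(P₂/P₁) = 380.2 K.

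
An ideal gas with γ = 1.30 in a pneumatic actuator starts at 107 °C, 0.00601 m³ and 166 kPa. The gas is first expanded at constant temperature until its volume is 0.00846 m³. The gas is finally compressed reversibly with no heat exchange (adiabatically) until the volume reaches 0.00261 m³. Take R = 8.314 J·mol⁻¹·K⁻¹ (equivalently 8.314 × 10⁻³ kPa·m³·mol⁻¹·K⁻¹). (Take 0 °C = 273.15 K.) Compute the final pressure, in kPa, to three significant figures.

P₃ ≈ 544 kPa

Convert: T₁ = 380.1 K.
Isothermal, so P V is constant: T₂ = T₁; P₂ = P₁·(V₁/V₂) = 117.9 kPa.
Adiabatic (γ = 1.30), T V^(γ−1) and P V^γ constant: T₃ = T₂·(V₂/V₃)^(γ−1) = 541.0 K; P₃ = P₂·(V₂/V₃)^γ = 544.0 kPa.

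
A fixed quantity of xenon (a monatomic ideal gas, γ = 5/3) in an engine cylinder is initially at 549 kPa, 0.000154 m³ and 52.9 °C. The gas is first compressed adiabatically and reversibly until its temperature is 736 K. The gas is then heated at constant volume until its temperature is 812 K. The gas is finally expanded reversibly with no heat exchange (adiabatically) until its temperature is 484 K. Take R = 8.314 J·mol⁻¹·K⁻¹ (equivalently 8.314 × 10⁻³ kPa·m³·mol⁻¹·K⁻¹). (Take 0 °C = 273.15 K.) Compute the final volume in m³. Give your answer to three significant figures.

Convert: T₁ = 326.0 K.
Reversible adiabatic, γ = 5/3: P₂ = P₁·(T₂/T₁)^(γ/(γ−1)) = 4203 kPa; V₂ = V₁·(T₁/T₂)^(1/(γ−1)) = 4.541e-05 m³.
Isochoric, so P/T is constant: V₃ = V₂; P₃ = P₂·(T₃/T₂) = 4637 kPa.
Adiabatic (γ = 5/3), T V^(γ−1) and P V^γ constant: P₄ = P₃·(T₄/T₃)^(γ/(γ−1)) = 1272 kPa; V₄ = V₃·(T₃/T₄)^(1/(γ−1)) = 9.867e-05 m³.

V₄ ≈ 9.87e-05 m³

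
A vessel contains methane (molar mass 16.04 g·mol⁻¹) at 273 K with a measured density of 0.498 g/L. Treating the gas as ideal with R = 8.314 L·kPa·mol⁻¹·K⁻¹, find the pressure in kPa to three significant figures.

ρ = PM/(RT) ⇒ P = ρRT/M = (0.498 × 8.314 × 273.0) / 16.04

P ≈ 70.5 kPa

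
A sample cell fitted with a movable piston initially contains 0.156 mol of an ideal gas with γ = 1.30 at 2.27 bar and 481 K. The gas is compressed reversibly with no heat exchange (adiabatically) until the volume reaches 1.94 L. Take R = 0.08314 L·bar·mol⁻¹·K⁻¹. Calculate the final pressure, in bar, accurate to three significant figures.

From PV = nRT: V₁ = nRT₁/P₁ = 2.748 L.
Reversible adiabatic, γ = 1.30: T₂ = T₁·(V₁/V₂)^(γ−1) = 534.0 K; P₂ = P₁·(V₁/V₂)^γ = 3.570 bar.

P₂ ≈ 3.57 bar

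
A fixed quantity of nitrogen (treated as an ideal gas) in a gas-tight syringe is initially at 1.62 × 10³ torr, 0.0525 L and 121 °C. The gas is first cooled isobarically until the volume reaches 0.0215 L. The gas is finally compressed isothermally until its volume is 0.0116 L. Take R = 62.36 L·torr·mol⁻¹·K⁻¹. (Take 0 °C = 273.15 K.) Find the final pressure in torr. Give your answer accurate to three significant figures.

P₃ ≈ 3.00e+03 torr

Convert: T₁ = 394.1 K.
P constant ⇒ V ∝ T: P₂ = P₁; T₂ = T₁·(V₂/V₁) = 161.4 K.
T constant ⇒ Boyle's law P V = const: T₃ = T₂; P₃ = P₂·(V₂/V₃) = 3003 torr.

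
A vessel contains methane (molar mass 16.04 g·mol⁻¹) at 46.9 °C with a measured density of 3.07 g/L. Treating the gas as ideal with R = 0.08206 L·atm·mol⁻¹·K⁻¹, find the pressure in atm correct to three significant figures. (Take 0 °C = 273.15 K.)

ρ = PM/(RT) ⇒ P = ρRT/M = (3.07 × 0.08206 × 320.0) / 16.04

P ≈ 5.03 atm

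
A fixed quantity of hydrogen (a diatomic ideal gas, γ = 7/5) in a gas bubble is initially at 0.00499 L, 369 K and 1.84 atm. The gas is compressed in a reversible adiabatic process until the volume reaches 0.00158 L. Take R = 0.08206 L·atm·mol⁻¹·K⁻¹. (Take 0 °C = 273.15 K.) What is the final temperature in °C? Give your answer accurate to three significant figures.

Adiabatic (γ = 7/5), T V^(γ−1) and P V^γ constant: T₂ = T₁·(V₁/V₂)^(γ−1) = 584.5 K; P₂ = P₁·(V₁/V₂)^γ = 9.205 atm.

T₂ ≈ 311 °C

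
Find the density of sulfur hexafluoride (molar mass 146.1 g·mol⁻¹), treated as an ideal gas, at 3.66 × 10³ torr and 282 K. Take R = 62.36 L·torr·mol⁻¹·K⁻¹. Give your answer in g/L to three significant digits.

ρ ≈ 30.4 g/L

ρ = PM/(RT) = (3.66e+03 × 146.1) / (62.36 × 282.0)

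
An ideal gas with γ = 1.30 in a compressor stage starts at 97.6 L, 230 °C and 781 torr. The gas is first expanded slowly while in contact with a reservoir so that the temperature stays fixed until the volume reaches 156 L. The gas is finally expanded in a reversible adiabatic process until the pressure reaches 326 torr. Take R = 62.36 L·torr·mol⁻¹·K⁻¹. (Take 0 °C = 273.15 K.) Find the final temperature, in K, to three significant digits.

T₃ ≈ 458 K

Convert: T₁ = 503.1 K.
Isothermal, so P V is constant: T₂ = T₁; P₂ = P₁·(V₁/V₂) = 488.6 torr.
Reversible adiabatic, γ = 1.30: T₃ = T₂·(P₃/P₂)^((γ−1)/γ) = 458.3 K; V₃ = V₂·(P₂/P₃)^(1/γ) = 213.0 L.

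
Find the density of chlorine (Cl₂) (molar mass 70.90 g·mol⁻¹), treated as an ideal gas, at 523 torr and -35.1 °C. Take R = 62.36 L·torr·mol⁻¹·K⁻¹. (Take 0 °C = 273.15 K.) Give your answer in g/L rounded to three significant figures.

ρ ≈ 2.50 g/L

ρ = PM/(RT) = (523 × 70.90) / (62.36 × 238.0)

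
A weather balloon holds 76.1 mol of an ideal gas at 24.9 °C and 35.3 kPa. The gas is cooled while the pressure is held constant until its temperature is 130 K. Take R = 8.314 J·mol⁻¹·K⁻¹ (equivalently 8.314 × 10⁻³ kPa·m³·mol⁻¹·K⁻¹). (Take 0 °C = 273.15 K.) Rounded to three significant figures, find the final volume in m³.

Convert: T₁ = 298.0 K.
From PV = nRT: V₁ = nRT₁/P₁ = 5.342 m³.
Isobaric, so V/T is constant: P₂ = P₁; V₂ = V₁·(T₂/T₁) = 2.330 m³.

V₂ ≈ 2.33 m³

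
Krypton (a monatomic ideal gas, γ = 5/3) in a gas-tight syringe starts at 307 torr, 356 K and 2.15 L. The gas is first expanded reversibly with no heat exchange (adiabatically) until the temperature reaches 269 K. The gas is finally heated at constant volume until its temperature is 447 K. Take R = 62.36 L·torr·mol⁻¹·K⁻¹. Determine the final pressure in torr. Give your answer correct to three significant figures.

Adiabatic (γ = 5/3), T V^(γ−1) and P V^γ constant: P₂ = P₁·(T₂/T₁)^(γ/(γ−1)) = 152.4 torr; V₂ = V₁·(T₁/T₂)^(1/(γ−1)) = 3.273 L.
Isochoric, so P/T is constant: V₃ = V₂; P₃ = P₂·(T₃/T₂) = 253.2 torr.

P₃ ≈ 253 torr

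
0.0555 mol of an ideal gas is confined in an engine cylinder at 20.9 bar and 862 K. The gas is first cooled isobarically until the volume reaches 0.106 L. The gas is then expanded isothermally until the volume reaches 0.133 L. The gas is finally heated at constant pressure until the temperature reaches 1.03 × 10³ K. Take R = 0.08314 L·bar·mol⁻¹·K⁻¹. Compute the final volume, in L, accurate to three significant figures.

From PV = nRT: V₁ = nRT₁/P₁ = 0.1903 L.
P constant ⇒ V ∝ T: P₂ = P₁; T₂ = T₁·(V₂/V₁) = 480.1 K.
Isothermal, so P V is constant: T₃ = T₂; P₃ = P₂·(V₂/V₃) = 16.66 bar.
P constant ⇒ V ∝ T: P₄ = P₃; V₄ = V₃·(T₄/T₃) = 0.2853 L.

V₄ ≈ 0.285 L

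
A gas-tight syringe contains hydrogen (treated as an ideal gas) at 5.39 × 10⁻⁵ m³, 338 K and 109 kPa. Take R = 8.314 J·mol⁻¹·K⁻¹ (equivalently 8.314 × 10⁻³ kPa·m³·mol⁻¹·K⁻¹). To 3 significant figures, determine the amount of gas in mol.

n ≈ 0.00209 mol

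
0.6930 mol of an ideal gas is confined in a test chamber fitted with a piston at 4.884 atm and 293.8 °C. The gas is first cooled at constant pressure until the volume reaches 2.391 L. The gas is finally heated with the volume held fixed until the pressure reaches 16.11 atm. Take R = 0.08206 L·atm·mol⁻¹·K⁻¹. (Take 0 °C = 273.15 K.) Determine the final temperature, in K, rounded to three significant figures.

Convert: T₁ = 567.0 K.
From PV = nRT: V₁ = nRT₁/P₁ = 6.601 L.
P constant ⇒ V ∝ T: P₂ = P₁; T₂ = T₁·(V₂/V₁) = 205.3 K.
Isochoric, so P/T is constant: V₃ = V₂; T₃ = T₂·(P₃/P₂) = 677.3 K.

T₃ ≈ 677 K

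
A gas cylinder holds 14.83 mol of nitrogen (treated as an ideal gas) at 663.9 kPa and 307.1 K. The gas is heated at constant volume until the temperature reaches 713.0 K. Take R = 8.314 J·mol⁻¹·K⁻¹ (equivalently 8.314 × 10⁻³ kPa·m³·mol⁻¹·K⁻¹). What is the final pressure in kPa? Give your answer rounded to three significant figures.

From PV = nRT: V₁ = nRT₁/P₁ = 0.05703 m³.
V constant ⇒ P ∝ T: V₂ = V₁; P₂ = P₁·(T₂/T₁) = 1541 kPa.

P₂ ≈ 1.54e+03 kPa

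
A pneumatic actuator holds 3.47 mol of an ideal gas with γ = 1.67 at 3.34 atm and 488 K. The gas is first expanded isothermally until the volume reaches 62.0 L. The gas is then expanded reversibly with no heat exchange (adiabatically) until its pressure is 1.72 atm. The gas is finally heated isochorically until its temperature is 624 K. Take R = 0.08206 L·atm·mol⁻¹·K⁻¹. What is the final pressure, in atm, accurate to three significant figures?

P₄ ≈ 2.45 atm

From PV = nRT: V₁ = nRT₁/P₁ = 41.60 L.
Isothermal, so P V is constant: T₂ = T₁; P₂ = P₁·(V₁/V₂) = 2.241 atm.
Adiabatic (γ = 1.67), T V^(γ−1) and P V^γ constant: T₃ = T₂·(P₃/P₂)^((γ−1)/γ) = 438.8 K; V₃ = V₂·(P₂/P₃)^(1/γ) = 72.65 L.
Isochoric, so P/T is constant: V₄ = V₃; P₄ = P₃·(T₄/T₃) = 2.446 atm.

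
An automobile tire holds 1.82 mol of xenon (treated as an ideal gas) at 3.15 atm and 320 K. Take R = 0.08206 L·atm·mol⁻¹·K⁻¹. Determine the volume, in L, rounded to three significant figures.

V ≈ 15.2 L

PV = nRT ⇒ V = nRT/P = (1.82 × 0.08206 × 320) / 3.15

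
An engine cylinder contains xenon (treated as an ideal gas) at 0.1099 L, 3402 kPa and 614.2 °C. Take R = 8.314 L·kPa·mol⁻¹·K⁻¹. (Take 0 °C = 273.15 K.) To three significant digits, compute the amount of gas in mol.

n ≈ 0.0507 mol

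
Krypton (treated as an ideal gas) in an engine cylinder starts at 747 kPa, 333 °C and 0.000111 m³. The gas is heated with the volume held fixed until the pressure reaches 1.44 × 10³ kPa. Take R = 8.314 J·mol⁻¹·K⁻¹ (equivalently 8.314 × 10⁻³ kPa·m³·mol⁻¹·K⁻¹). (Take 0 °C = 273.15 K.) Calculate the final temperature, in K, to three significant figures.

Convert: T₁ = 606.1 K.
Isochoric, so P/T is constant: V₂ = V₁; T₂ = T₁·(P₂/P₁) = 1168 K.

T₂ ≈ 1.17e+03 K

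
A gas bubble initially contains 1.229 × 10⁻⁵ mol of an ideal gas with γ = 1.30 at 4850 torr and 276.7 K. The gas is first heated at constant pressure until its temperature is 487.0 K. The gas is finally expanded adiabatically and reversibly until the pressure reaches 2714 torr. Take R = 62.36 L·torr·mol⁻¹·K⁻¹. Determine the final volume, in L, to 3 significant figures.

From PV = nRT: V₁ = nRT₁/P₁ = 4.372e-05 L.
P constant ⇒ V ∝ T: P₂ = P₁; V₂ = V₁·(T₂/T₁) = 7.696e-05 L.
Adiabatic (γ = 1.30), T V^(γ−1) and P V^γ constant: T₃ = T₂·(P₃/P₂)^((γ−1)/γ) = 425.9 K; V₃ = V₂·(P₂/P₃)^(1/γ) = 0.0001203 L.

V₃ ≈ 0.000120 L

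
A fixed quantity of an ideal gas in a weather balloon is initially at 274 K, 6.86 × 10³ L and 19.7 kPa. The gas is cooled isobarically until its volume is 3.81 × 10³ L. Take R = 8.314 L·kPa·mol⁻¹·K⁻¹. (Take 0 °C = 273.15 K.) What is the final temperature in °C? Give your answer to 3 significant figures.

T₂ ≈ -121 °C

Isobaric, so V/T is constant: P₂ = P₁; T₂ = T₁·(V₂/V₁) = 152.2 K.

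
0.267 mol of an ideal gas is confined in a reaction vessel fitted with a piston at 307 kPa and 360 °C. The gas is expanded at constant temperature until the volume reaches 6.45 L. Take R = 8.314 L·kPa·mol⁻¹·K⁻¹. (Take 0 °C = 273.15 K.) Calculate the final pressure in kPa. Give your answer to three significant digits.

P₂ ≈ 218 kPa

Convert: T₁ = 633.1 K.
From PV = nRT: V₁ = nRT₁/P₁ = 4.578 L.
T constant ⇒ Boyle's law P V = const: T₂ = T₁; P₂ = P₁·(V₁/V₂) = 217.9 kPa.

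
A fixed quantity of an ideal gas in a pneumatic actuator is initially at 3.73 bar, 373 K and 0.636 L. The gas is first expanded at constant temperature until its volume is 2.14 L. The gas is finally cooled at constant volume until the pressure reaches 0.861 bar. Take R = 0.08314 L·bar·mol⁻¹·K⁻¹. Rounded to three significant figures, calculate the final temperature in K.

T constant ⇒ Boyle's law P V = const: T₂ = T₁; P₂ = P₁·(V₁/V₂) = 1.109 bar.
V constant ⇒ P ∝ T: V₃ = V₂; T₃ = T₂·(P₃/P₂) = 289.7 K.

T₃ ≈ 290 K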